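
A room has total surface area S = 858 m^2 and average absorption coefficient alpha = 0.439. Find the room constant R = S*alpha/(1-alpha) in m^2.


R = 858 * 0.439 / (1 - 0.439) = 671.41 m^2


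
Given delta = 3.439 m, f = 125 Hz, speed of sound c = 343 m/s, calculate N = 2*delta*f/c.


N = 2*delta*f/c = 2*delta/lambda, where lambda = c/f
lambda = 343 / 125 = 2.744 m
N = 2 * 3.439 / 2.744 = 2.5066


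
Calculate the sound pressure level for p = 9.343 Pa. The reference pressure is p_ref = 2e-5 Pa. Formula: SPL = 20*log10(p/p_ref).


p / p_ref = 9.343 / 2e-5 = 467150
SPL = 20 * log10(467150) = 113.39 dB


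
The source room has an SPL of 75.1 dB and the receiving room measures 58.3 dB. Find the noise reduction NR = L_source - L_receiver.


NR = L_source - L_receiver (difference between source and receiving room levels)
NR = 75.1 - 58.3 = 16.8 dB


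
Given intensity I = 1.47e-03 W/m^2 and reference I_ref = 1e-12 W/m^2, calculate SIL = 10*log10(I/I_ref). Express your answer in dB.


I / I_ref = 1.47e-03 / 1e-12 = 1.47e+09
SIL = 10 * log10(1.47e+09) = 91.673 dB


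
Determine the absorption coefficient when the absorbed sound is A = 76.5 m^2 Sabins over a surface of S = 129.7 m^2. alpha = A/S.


Absorption coefficient = absorbed power / incident power
alpha = A / S = 76.5 / 129.7 = 0.58982


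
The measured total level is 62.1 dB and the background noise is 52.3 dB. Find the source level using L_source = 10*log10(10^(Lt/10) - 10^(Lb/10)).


10^(62.1/10) = 1.62181e+06
10^(52.3/10) = 169824
Difference = 1.62181e+06 - 169824 = 1.45199e+06
L_source = 10*log10(1.45199e+06) = 61.62 dB


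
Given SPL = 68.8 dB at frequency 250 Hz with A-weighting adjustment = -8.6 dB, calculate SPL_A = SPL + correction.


A-weighting table: 250 Hz -> -8.6 dB correction
SPL_A = SPL + correction = 68.8 + (-8.6) = 60.2 dBA


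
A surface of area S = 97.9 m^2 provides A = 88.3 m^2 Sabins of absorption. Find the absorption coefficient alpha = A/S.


Absorption coefficient = absorbed power / incident power
alpha = A / S = 88.3 / 97.9 = 0.90194


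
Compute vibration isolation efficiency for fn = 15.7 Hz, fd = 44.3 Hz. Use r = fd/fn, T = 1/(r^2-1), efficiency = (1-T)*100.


r = 44.3 / 15.7 = 2.82166
r^2 - 1 = 2.82166^2 - 1 = 6.96177
T = 1/6.96177 = 0.143642
Efficiency = (1 - 0.143642)*100 = 85.636 %


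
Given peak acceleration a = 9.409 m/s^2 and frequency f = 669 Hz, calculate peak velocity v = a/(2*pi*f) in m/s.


omega = 2*pi*f = 2*pi*669 = 4203.45 rad/s
v = a / omega = 9.409 / 4203.45 = 0.0022384 m/s


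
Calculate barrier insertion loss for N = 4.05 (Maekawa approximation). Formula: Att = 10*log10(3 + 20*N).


3 + 20*N = 3 + 20*4.05 = 84
Att = 10*log10(84) = 19.243 dB


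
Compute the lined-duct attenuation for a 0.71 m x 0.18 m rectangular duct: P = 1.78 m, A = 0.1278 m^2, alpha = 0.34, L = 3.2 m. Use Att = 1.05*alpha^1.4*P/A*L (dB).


alpha^1.4 = 0.34^1.4 = 0.220836
Attenuation rate = 1.05 * alpha^1.4 * P / A
= 1.05 * 0.220836 * 1.78 / 0.1278 = 3.2296 dB/m
Total Att = 3.2296 * 3.2 = 10.335 dB


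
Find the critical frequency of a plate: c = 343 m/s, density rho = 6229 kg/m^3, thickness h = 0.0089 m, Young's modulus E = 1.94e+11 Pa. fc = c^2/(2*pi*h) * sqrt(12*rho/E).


12*rho/E = 12*6229/1.94e+11 = 3.85299e-07
sqrt(12*rho/E) = sqrt(3.85299e-07) = 0.000620725
c^2/(2*pi*h) = 343^2/(2*pi*0.0089) = 2.10387e+06
fc = 2.10387e+06 * 0.000620725 = 1305.9 Hz


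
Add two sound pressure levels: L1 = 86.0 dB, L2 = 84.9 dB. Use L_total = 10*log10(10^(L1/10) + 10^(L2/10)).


10^(86.0/10) = 3.98107e+08
10^(84.9/10) = 3.0903e+08
Sum = 3.98107e+08 + 3.0903e+08 = 7.07137e+08
L_total = 10*log10(7.07137e+08) = 88.495 dB


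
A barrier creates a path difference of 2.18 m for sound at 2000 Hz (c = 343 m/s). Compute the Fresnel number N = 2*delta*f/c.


N = 2*delta*f/c = 2*delta/lambda, where lambda = c/f
lambda = 343 / 2000 = 0.1715 m
N = 2 * 2.18 / 0.1715 = 25.423


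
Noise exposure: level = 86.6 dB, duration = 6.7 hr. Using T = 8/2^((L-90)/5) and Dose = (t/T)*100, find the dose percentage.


T_allowed = 8 / 2^((86.6 - 90)/5) = 12.8171 hr
Dose = 6.7 / 12.8171 * 100 = 52.274 %


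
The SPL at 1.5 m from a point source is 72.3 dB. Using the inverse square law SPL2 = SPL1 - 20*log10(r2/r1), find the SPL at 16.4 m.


r2/r1 = 16.4/1.5 = 10.9333
Correction = 20*log10(10.9333) = 20.775 dB
SPL2 = 72.3 - 20.775 = 51.525 dB


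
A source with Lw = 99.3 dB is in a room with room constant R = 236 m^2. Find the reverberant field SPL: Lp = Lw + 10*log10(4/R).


4/R = 4/236 = 0.0169492
Lp = 99.3 + 10*log10(0.0169492) = 81.591 dB


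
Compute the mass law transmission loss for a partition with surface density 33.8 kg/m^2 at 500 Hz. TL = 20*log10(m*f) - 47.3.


m * f = 33.8 * 500 = 16900
20*log10(16900) = 84.5577 dB
TL = 84.5577 - 47.3 = 37.258 dB


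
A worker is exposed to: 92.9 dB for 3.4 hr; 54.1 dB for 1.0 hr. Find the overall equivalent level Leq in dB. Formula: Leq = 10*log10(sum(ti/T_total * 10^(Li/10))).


T_total = 3.4 + 1.0 = 4.4 hr
(3.4/4.4) * 10^(92.9/10) = 1.5067e+09
(1.0/4.4) * 10^(54.1/10) = 58418.1
Sum = 1.5067e+09 + 58418.1 = 1.50676e+09
Leq = 10*log10(1.50676e+09) = 91.78 dB


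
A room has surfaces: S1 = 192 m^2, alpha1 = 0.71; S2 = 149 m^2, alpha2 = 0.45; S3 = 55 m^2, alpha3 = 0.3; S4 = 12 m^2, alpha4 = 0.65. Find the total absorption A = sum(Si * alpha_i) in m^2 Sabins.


192 * 0.71 = 136.32
149 * 0.45 = 67.05
55 * 0.3 = 16.5
12 * 0.65 = 7.8
A_total = 136.32 + 67.05 + 16.5 + 7.8 = 227.67 m^2


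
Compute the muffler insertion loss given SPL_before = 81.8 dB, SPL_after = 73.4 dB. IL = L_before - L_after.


Insertion loss = SPL without muffler - SPL with muffler
IL = 81.8 - 73.4 = 8.4 dB


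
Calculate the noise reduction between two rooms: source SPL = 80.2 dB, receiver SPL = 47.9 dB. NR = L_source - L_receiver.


NR = L_source - L_receiver (difference between source and receiving room levels)
NR = 80.2 - 47.9 = 32.3 dB


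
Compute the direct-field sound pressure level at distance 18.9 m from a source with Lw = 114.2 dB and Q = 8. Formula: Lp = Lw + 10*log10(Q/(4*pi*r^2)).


4*pi*r^2 = 4*pi*18.9^2 = 4488.83 m^2
Q / (4*pi*r^2) = 8 / 4488.83 = 0.0017822
Lp = 114.2 + 10*log10(0.0017822) = 86.71 dB


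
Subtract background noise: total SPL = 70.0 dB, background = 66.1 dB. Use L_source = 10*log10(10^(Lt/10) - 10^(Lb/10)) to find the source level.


10^(70.0/10) = 1e+07
10^(66.1/10) = 4.0738e+06
Difference = 1e+07 - 4.0738e+06 = 5.9262e+06
L_source = 10*log10(5.9262e+06) = 67.728 dB


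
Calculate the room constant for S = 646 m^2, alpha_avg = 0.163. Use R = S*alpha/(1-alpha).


R = 646 * 0.163 / (1 - 0.163) = 125.8 m^2


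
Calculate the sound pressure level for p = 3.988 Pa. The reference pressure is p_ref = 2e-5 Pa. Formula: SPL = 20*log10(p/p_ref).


p / p_ref = 3.988 / 2e-5 = 199400
SPL = 20 * log10(199400) = 105.99 dB


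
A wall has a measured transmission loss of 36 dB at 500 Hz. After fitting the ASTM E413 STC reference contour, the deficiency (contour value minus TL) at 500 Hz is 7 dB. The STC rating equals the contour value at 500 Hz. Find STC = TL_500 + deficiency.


By ASTM E413, STC = value of the fitted reference contour at 500 Hz.
Contour value at 500 Hz = TL_500 + deficiency = 36 + 7 = 43
STC = 43


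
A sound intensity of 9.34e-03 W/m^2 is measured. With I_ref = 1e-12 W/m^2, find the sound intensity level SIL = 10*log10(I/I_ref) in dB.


I / I_ref = 9.34e-03 / 1e-12 = 9.34e+09
SIL = 10 * log10(9.34e+09) = 99.703 dB


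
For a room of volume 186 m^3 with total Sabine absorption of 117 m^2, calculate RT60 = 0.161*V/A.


RT60 = 0.161 * 186 / 117 = 0.25595 s


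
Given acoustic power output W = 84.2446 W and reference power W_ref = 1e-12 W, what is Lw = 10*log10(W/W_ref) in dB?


W / W_ref = 84.2446 / 1e-12 = 8.42446e+13
Lw = 10 * log10(8.42446e+13) = 139.26 dB


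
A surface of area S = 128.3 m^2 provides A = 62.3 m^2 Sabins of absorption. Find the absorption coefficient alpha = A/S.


Absorption coefficient = absorbed power / incident power
alpha = A / S = 62.3 / 128.3 = 0.48558


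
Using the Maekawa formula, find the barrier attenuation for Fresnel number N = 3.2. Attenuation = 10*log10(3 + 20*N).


3 + 20*N = 3 + 20*3.2 = 67
Att = 10*log10(67) = 18.261 dB


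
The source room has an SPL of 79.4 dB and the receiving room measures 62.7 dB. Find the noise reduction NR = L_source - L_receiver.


NR = L_source - L_receiver (difference between source and receiving room levels)
NR = 79.4 - 62.7 = 16.7 dB


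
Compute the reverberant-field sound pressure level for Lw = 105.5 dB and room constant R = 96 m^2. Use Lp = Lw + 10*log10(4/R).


4/R = 4/96 = 0.0416667
Lp = 105.5 + 10*log10(0.0416667) = 91.698 dB


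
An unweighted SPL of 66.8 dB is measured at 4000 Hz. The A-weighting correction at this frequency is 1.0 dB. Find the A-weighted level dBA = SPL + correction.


A-weighting table: 4000 Hz -> 1.0 dB correction
SPL_A = SPL + correction = 66.8 + (1.0) = 67.8 dBA


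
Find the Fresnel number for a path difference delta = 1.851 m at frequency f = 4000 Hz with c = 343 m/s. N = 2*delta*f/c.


N = 2*delta*f/c = 2*delta/lambda, where lambda = c/f
lambda = 343 / 4000 = 0.08575 m
N = 2 * 1.851 / 0.08575 = 43.172


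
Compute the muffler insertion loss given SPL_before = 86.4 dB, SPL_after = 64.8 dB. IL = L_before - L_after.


Insertion loss = SPL without muffler - SPL with muffler
IL = 86.4 - 64.8 = 21.6 dB


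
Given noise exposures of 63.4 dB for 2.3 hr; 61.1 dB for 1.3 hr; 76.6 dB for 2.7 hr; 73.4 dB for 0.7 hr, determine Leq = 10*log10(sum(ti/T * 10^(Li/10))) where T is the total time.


T_total = 2.3 + 1.3 + 2.7 + 0.7 = 7.0 hr
(2.3/7.0) * 10^(63.4/10) = 718836
(1.3/7.0) * 10^(61.1/10) = 239246
(2.7/7.0) * 10^(76.6/10) = 1.76305e+07
(0.7/7.0) * 10^(73.4/10) = 2.18776e+06
Sum = 718836 + 239246 + 1.76305e+07 + 2.18776e+06 = 2.07763e+07
Leq = 10*log10(2.07763e+07) = 73.176 dB


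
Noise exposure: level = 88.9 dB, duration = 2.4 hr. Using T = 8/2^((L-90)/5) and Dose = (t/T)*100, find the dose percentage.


T_allowed = 8 / 2^((88.9 - 90)/5) = 9.31787 hr
Dose = 2.4 / 9.31787 * 100 = 25.757 %


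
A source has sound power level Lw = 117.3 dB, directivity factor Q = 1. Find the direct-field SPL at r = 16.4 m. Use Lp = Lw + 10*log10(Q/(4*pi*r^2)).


4*pi*r^2 = 4*pi*16.4^2 = 3379.85 m^2
Q / (4*pi*r^2) = 1 / 3379.85 = 0.000295871
Lp = 117.3 + 10*log10(0.000295871) = 82.011 dB


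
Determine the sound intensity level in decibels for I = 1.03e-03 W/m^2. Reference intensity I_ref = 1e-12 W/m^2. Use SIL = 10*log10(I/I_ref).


I / I_ref = 1.03e-03 / 1e-12 = 1.03e+09
SIL = 10 * log10(1.03e+09) = 90.128 dB


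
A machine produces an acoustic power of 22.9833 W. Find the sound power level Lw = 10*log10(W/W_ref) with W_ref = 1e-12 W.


W / W_ref = 22.9833 / 1e-12 = 2.29833e+13
Lw = 10 * log10(2.29833e+13) = 133.61 dB


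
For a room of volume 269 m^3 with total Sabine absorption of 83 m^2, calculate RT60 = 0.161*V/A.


RT60 = 0.161 * 269 / 83 = 0.5218 s


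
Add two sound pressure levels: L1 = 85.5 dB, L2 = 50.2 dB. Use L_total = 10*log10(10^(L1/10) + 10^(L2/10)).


10^(85.5/10) = 3.54813e+08
10^(50.2/10) = 104713
Sum = 3.54813e+08 + 104713 = 3.54918e+08
L_total = 10*log10(3.54918e+08) = 85.501 dB


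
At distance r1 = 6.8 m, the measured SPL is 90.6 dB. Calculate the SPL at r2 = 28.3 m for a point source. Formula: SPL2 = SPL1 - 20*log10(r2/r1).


r2/r1 = 28.3/6.8 = 4.16176
Correction = 20*log10(4.16176) = 12.3855 dB
SPL2 = 90.6 - 12.3855 = 78.214 dB


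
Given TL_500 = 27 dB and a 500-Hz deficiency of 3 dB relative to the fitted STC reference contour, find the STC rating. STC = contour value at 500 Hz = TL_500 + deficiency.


By ASTM E413, STC = value of the fitted reference contour at 500 Hz.
Contour value at 500 Hz = TL_500 + deficiency = 27 + 3 = 30
STC = 30


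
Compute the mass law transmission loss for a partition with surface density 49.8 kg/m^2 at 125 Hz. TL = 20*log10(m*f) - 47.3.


m * f = 49.8 * 125 = 6225
20*log10(6225) = 75.8828 dB
TL = 75.8828 - 47.3 = 28.583 dB


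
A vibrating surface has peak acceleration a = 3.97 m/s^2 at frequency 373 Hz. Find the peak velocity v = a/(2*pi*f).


omega = 2*pi*f = 2*pi*373 = 2343.63 rad/s
v = a / omega = 3.97 / 2343.63 = 0.001694 m/s


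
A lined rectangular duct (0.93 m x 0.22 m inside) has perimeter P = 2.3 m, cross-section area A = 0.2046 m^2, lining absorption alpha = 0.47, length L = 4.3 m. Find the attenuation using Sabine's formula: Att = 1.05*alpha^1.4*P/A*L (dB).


alpha^1.4 = 0.47^1.4 = 0.347486
Attenuation rate = 1.05 * alpha^1.4 * P / A
= 1.05 * 0.347486 * 2.3 / 0.2046 = 4.10156 dB/m
Total Att = 4.10156 * 4.3 = 17.637 dB


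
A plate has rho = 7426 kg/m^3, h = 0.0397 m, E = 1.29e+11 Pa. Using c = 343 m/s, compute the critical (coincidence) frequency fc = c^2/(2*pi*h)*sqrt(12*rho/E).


12*rho/E = 12*7426/1.29e+11 = 6.90791e-07
sqrt(12*rho/E) = sqrt(6.90791e-07) = 0.000831138
c^2/(2*pi*h) = 343^2/(2*pi*0.0397) = 471648
fc = 471648 * 0.000831138 = 392 Hz


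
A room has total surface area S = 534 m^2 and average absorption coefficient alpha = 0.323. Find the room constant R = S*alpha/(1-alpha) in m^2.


R = 534 * 0.323 / (1 - 0.323) = 254.77 m^2


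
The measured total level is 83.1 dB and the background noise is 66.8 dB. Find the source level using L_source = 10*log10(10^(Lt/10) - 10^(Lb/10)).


10^(83.1/10) = 2.04174e+08
10^(66.8/10) = 4.7863e+06
Difference = 2.04174e+08 - 4.7863e+06 = 1.99388e+08
L_source = 10*log10(1.99388e+08) = 82.997 dB


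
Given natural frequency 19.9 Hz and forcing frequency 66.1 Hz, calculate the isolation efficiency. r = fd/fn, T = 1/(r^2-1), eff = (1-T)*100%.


r = 66.1 / 19.9 = 3.32161
r^2 - 1 = 3.32161^2 - 1 = 10.0331
T = 1/10.0331 = 0.0996701
Efficiency = (1 - 0.0996701)*100 = 90.033 %


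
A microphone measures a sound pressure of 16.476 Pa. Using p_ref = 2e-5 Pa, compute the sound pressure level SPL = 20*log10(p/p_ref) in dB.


p / p_ref = 16.476 / 2e-5 = 823800
SPL = 20 * log10(823800) = 118.32 dB


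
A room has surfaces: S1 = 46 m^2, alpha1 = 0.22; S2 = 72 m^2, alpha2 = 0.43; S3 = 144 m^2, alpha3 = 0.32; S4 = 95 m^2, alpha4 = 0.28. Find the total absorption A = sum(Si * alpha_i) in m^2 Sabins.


46 * 0.22 = 10.12
72 * 0.43 = 30.96
144 * 0.32 = 46.08
95 * 0.28 = 26.6
A_total = 10.12 + 30.96 + 46.08 + 26.6 = 113.76 m^2


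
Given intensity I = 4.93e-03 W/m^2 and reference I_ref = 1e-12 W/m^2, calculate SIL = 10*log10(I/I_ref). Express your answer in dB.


I / I_ref = 4.93e-03 / 1e-12 = 4.93e+09
SIL = 10 * log10(4.93e+09) = 96.928 dB


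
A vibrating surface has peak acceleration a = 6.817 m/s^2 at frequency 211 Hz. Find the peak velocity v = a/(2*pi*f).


omega = 2*pi*f = 2*pi*211 = 1325.75 rad/s
v = a / omega = 6.817 / 1325.75 = 0.005142 m/s


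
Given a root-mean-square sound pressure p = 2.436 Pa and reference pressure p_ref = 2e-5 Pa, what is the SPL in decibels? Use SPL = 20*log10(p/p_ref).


p / p_ref = 2.436 / 2e-5 = 121800
SPL = 20 * log10(121800) = 101.71 dB


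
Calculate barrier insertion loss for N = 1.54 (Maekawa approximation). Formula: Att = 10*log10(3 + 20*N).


3 + 20*N = 3 + 20*1.54 = 33.8
Att = 10*log10(33.8) = 15.289 dB


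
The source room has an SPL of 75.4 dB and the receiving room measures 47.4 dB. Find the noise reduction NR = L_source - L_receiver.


NR = L_source - L_receiver (difference between source and receiving room levels)
NR = 75.4 - 47.4 = 28 dB


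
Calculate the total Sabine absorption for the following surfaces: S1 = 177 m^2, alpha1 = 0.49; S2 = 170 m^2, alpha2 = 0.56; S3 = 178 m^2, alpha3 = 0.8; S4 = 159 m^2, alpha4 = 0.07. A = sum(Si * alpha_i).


177 * 0.49 = 86.73
170 * 0.56 = 95.2
178 * 0.8 = 142.4
159 * 0.07 = 11.13
A_total = 86.73 + 95.2 + 142.4 + 11.13 = 335.46 m^2


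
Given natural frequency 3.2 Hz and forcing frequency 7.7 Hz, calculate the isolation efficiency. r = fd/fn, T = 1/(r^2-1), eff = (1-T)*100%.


r = 7.7 / 3.2 = 2.40625
r^2 - 1 = 2.40625^2 - 1 = 4.79004
T = 1/4.79004 = 0.208767
Efficiency = (1 - 0.208767)*100 = 79.123 %


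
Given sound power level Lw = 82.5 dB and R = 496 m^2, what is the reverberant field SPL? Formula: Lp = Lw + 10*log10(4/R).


4/R = 4/496 = 0.00806452
Lp = 82.5 + 10*log10(0.00806452) = 61.566 dB


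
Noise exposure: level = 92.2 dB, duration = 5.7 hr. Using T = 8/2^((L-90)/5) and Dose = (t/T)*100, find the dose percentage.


T_allowed = 8 / 2^((92.2 - 90)/5) = 5.89708 hr
Dose = 5.7 / 5.89708 * 100 = 96.658 %


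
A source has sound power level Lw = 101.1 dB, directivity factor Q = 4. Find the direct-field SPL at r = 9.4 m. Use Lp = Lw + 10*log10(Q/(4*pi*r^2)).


4*pi*r^2 = 4*pi*9.4^2 = 1110.36 m^2
Q / (4*pi*r^2) = 4 / 1110.36 = 0.00360244
Lp = 101.1 + 10*log10(0.00360244) = 76.666 dB


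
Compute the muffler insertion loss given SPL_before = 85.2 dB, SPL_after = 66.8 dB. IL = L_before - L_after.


Insertion loss = SPL without muffler - SPL with muffler
IL = 85.2 - 66.8 = 18.4 dB


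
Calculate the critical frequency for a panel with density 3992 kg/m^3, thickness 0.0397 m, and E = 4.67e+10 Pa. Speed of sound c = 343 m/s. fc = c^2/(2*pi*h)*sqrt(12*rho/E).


12*rho/E = 12*3992/4.67e+10 = 1.02578e-06
sqrt(12*rho/E) = sqrt(1.02578e-06) = 0.00101281
c^2/(2*pi*h) = 343^2/(2*pi*0.0397) = 471648
fc = 471648 * 0.00101281 = 477.69 Hz


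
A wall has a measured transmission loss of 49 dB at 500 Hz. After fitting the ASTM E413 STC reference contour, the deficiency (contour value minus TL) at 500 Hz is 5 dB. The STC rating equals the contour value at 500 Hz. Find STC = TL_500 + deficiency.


By ASTM E413, STC = value of the fitted reference contour at 500 Hz.
Contour value at 500 Hz = TL_500 + deficiency = 49 + 5 = 54
STC = 54


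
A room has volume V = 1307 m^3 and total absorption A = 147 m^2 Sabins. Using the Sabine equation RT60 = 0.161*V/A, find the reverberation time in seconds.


RT60 = 0.161 * 1307 / 147 = 1.4315 s


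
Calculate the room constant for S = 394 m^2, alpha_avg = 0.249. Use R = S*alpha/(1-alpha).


R = 394 * 0.249 / (1 - 0.249) = 130.63 m^2


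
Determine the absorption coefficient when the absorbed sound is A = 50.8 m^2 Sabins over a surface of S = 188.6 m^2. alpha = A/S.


Absorption coefficient = absorbed power / incident power
alpha = A / S = 50.8 / 188.6 = 0.26935


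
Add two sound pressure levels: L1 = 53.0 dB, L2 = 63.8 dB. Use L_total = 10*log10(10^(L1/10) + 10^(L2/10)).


10^(53.0/10) = 199526
10^(63.8/10) = 2.39883e+06
Sum = 199526 + 2.39883e+06 = 2.59836e+06
L_total = 10*log10(2.59836e+06) = 64.147 dB


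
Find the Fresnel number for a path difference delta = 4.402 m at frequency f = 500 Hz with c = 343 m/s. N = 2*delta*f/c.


N = 2*delta*f/c = 2*delta/lambda, where lambda = c/f
lambda = 343 / 500 = 0.686 m
N = 2 * 4.402 / 0.686 = 12.834


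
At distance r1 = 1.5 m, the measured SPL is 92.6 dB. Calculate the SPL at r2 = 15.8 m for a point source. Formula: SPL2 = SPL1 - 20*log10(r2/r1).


r2/r1 = 15.8/1.5 = 10.5333
Correction = 20*log10(10.5333) = 20.4513 dB
SPL2 = 92.6 - 20.4513 = 72.149 dB


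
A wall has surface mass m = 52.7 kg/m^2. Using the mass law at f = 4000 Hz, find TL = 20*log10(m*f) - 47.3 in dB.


m * f = 52.7 * 4000 = 210800
20*log10(210800) = 106.477 dB
TL = 106.477 - 47.3 = 59.177 dB


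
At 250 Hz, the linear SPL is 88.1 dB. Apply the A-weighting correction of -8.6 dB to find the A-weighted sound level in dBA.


A-weighting table: 250 Hz -> -8.6 dB correction
SPL_A = SPL + correction = 88.1 + (-8.6) = 79.5 dBA


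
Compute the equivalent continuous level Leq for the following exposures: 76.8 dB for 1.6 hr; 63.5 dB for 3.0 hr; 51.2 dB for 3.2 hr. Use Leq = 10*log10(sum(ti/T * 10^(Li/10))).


T_total = 1.6 + 3.0 + 3.2 = 7.8 hr
(1.6/7.8) * 10^(76.8/10) = 9.81805e+06
(3.0/7.8) * 10^(63.5/10) = 861047
(3.2/7.8) * 10^(51.2/10) = 54082.3
Sum = 9.81805e+06 + 861047 + 54082.3 = 1.07332e+07
Leq = 10*log10(1.07332e+07) = 70.307 dB


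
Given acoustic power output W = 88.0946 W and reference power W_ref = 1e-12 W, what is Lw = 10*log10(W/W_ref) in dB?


W / W_ref = 88.0946 / 1e-12 = 8.80946e+13
Lw = 10 * log10(8.80946e+13) = 139.45 dB


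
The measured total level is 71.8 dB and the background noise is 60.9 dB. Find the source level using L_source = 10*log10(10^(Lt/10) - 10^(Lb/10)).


10^(71.8/10) = 1.51356e+07
10^(60.9/10) = 1.23027e+06
Difference = 1.51356e+07 - 1.23027e+06 = 1.39053e+07
L_source = 10*log10(1.39053e+07) = 71.432 dB


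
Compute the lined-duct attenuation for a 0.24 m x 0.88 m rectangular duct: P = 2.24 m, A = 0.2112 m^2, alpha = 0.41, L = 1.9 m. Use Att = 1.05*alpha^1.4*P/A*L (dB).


alpha^1.4 = 0.41^1.4 = 0.28701
Attenuation rate = 1.05 * alpha^1.4 * P / A
= 1.05 * 0.28701 * 2.24 / 0.2112 = 3.19625 dB/m
Total Att = 3.19625 * 1.9 = 6.0729 dB


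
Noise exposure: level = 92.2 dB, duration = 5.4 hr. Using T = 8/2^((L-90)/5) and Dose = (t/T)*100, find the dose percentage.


T_allowed = 8 / 2^((92.2 - 90)/5) = 5.89708 hr
Dose = 5.4 / 5.89708 * 100 = 91.571 %


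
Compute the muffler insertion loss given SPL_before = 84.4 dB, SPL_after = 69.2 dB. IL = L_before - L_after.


Insertion loss = SPL without muffler - SPL with muffler
IL = 84.4 - 69.2 = 15.2 dB


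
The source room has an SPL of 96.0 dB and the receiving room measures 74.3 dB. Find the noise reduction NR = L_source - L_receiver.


NR = L_source - L_receiver (difference between source and receiving room levels)
NR = 96.0 - 74.3 = 21.7 dB


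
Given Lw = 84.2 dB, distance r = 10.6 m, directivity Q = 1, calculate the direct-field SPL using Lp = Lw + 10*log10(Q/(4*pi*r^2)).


4*pi*r^2 = 4*pi*10.6^2 = 1411.96 m^2
Q / (4*pi*r^2) = 1 / 1411.96 = 0.000708235
Lp = 84.2 + 10*log10(0.000708235) = 52.702 dB


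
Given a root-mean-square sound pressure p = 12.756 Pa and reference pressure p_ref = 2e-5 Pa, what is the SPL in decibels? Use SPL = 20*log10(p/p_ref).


p / p_ref = 12.756 / 2e-5 = 637800
SPL = 20 * log10(637800) = 116.09 dB


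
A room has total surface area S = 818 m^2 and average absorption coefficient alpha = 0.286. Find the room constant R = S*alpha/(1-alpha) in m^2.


R = 818 * 0.286 / (1 - 0.286) = 327.66 m^2


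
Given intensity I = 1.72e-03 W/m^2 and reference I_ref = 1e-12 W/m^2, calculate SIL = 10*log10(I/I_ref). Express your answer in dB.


I / I_ref = 1.72e-03 / 1e-12 = 1.72e+09
SIL = 10 * log10(1.72e+09) = 92.355 dB


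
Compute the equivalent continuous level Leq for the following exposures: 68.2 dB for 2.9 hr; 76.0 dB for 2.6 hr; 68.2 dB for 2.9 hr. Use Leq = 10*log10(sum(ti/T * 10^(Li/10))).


T_total = 2.9 + 2.6 + 2.9 = 8.4 hr
(2.9/8.4) * 10^(68.2/10) = 2.28097e+06
(2.6/8.4) * 10^(76.0/10) = 1.23224e+07
(2.9/8.4) * 10^(68.2/10) = 2.28097e+06
Sum = 2.28097e+06 + 1.23224e+07 + 2.28097e+06 = 1.68843e+07
Leq = 10*log10(1.68843e+07) = 72.275 dB


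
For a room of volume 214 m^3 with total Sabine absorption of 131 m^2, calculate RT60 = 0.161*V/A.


RT60 = 0.161 * 214 / 131 = 0.26301 s


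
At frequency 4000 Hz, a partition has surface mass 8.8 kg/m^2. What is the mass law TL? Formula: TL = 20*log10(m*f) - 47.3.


m * f = 8.8 * 4000 = 35200
20*log10(35200) = 90.9309 dB
TL = 90.9309 - 47.3 = 43.631 dB


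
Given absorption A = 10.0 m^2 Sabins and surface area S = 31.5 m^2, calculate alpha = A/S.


Absorption coefficient = absorbed power / incident power
alpha = A / S = 10.0 / 31.5 = 0.31746


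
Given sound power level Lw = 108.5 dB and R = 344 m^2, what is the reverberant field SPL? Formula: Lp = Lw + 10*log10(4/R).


4/R = 4/344 = 0.0116279
Lp = 108.5 + 10*log10(0.0116279) = 89.155 dB


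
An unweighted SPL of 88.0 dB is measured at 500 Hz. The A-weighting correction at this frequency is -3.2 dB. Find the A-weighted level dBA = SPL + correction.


A-weighting table: 500 Hz -> -3.2 dB correction
SPL_A = SPL + correction = 88.0 + (-3.2) = 84.8 dBA


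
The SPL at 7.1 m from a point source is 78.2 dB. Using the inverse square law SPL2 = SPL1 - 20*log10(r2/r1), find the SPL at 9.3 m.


r2/r1 = 9.3/7.1 = 1.30986
Correction = 20*log10(1.30986) = 2.3445 dB
SPL2 = 78.2 - 2.3445 = 75.856 dB


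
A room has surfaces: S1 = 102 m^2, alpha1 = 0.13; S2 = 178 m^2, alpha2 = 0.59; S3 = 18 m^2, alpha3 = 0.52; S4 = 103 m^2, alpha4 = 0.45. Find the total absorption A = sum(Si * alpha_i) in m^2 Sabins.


102 * 0.13 = 13.26
178 * 0.59 = 105.02
18 * 0.52 = 9.36
103 * 0.45 = 46.35
A_total = 13.26 + 105.02 + 9.36 + 46.35 = 173.99 m^2


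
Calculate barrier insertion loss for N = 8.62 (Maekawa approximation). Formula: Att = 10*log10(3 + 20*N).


3 + 20*N = 3 + 20*8.62 = 175.4
Att = 10*log10(175.4) = 22.44 dB


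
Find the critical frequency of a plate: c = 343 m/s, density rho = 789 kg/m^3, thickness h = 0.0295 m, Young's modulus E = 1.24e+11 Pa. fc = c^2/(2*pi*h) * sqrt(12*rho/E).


12*rho/E = 12*789/1.24e+11 = 7.63548e-08
sqrt(12*rho/E) = sqrt(7.63548e-08) = 0.000276324
c^2/(2*pi*h) = 343^2/(2*pi*0.0295) = 634726
fc = 634726 * 0.000276324 = 175.39 Hz


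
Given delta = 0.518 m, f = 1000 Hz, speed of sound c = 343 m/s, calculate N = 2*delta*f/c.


N = 2*delta*f/c = 2*delta/lambda, where lambda = c/f
lambda = 343 / 1000 = 0.343 m
N = 2 * 0.518 / 0.343 = 3.0204


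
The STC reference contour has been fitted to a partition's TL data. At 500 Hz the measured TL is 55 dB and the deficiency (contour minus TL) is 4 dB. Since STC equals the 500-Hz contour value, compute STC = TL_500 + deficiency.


By ASTM E413, STC = value of the fitted reference contour at 500 Hz.
Contour value at 500 Hz = TL_500 + deficiency = 55 + 4 = 59
STC = 59


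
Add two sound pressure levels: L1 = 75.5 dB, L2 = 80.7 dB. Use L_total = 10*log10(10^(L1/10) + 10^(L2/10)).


10^(75.5/10) = 3.54813e+07
10^(80.7/10) = 1.1749e+08
Sum = 3.54813e+07 + 1.1749e+08 = 1.52971e+08
L_total = 10*log10(1.52971e+08) = 81.846 dB


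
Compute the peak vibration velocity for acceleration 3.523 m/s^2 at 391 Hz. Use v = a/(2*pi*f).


omega = 2*pi*f = 2*pi*391 = 2456.73 rad/s
v = a / omega = 3.523 / 2456.73 = 0.001434 m/s


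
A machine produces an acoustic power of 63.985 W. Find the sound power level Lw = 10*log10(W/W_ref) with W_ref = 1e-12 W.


W / W_ref = 63.985 / 1e-12 = 6.3985e+13
Lw = 10 * log10(6.3985e+13) = 138.06 dB


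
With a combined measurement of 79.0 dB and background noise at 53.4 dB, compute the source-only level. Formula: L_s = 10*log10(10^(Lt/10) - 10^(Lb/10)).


10^(79.0/10) = 7.94328e+07
10^(53.4/10) = 218776
Difference = 7.94328e+07 - 218776 = 7.9214e+07
L_source = 10*log10(7.9214e+07) = 78.988 dB


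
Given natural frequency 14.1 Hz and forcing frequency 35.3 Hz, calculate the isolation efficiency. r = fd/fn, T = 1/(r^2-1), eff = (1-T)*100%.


r = 35.3 / 14.1 = 2.50355
r^2 - 1 = 2.50355^2 - 1 = 5.26776
T = 1/5.26776 = 0.189834
Efficiency = (1 - 0.189834)*100 = 81.017 %


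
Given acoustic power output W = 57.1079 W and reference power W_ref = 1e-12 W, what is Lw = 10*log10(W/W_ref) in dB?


W / W_ref = 57.1079 / 1e-12 = 5.71079e+13
Lw = 10 * log10(5.71079e+13) = 137.57 dB


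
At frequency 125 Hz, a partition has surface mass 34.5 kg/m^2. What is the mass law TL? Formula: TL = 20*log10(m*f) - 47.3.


m * f = 34.5 * 125 = 4312.5
20*log10(4312.5) = 72.6946 dB
TL = 72.6946 - 47.3 = 25.395 dB


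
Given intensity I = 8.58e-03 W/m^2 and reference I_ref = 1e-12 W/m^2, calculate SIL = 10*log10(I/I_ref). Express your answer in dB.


I / I_ref = 8.58e-03 / 1e-12 = 8.58e+09
SIL = 10 * log10(8.58e+09) = 99.335 dB


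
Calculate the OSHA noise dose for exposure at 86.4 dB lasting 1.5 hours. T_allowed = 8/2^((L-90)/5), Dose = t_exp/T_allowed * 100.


T_allowed = 8 / 2^((86.4 - 90)/5) = 13.1775 hr
Dose = 1.5 / 13.1775 * 100 = 11.383 %


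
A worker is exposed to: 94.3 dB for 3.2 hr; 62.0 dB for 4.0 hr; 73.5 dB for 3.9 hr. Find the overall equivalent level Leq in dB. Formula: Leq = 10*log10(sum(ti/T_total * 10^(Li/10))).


T_total = 3.2 + 4.0 + 3.9 = 11.1 hr
(3.2/11.1) * 10^(94.3/10) = 7.75938e+08
(4.0/11.1) * 10^(62.0/10) = 571133
(3.9/11.1) * 10^(73.5/10) = 7.86578e+06
Sum = 7.75938e+08 + 571133 + 7.86578e+06 = 7.84375e+08
Leq = 10*log10(7.84375e+08) = 88.945 dB


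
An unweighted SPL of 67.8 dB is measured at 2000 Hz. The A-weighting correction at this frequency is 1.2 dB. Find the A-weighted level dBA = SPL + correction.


A-weighting table: 2000 Hz -> 1.2 dB correction
SPL_A = SPL + correction = 67.8 + (1.2) = 69 dBA


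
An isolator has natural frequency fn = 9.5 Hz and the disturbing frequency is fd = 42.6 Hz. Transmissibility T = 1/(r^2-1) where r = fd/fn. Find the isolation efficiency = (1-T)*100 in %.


r = 42.6 / 9.5 = 4.48421
r^2 - 1 = 4.48421^2 - 1 = 19.1081
T = 1/19.1081 = 0.0523338
Efficiency = (1 - 0.0523338)*100 = 94.767 %


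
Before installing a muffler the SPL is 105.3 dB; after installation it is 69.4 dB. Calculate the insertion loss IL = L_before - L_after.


Insertion loss = SPL without muffler - SPL with muffler
IL = 105.3 - 69.4 = 35.9 dB


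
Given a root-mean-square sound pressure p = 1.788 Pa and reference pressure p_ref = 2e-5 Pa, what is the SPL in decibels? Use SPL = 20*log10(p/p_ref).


p / p_ref = 1.788 / 2e-5 = 89400
SPL = 20 * log10(89400) = 99.027 dB


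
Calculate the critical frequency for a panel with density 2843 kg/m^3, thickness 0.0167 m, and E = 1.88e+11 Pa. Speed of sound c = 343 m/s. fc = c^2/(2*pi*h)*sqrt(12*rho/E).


12*rho/E = 12*2843/1.88e+11 = 1.81468e-07
sqrt(12*rho/E) = sqrt(1.81468e-07) = 0.000425991
c^2/(2*pi*h) = 343^2/(2*pi*0.0167) = 1.12122e+06
fc = 1.12122e+06 * 0.000425991 = 477.63 Hz


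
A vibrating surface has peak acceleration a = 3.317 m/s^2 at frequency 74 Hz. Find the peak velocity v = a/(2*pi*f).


omega = 2*pi*f = 2*pi*74 = 464.956 rad/s
v = a / omega = 3.317 / 464.956 = 0.007134 m/s


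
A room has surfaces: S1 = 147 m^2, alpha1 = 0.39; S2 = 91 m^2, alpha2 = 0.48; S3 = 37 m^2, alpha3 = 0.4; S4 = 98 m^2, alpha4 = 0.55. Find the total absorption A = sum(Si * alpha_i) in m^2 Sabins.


147 * 0.39 = 57.33
91 * 0.48 = 43.68
37 * 0.4 = 14.8
98 * 0.55 = 53.9
A_total = 57.33 + 43.68 + 14.8 + 53.9 = 169.71 m^2


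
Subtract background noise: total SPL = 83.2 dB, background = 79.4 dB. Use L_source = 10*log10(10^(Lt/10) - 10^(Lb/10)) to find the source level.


10^(83.2/10) = 2.0893e+08
10^(79.4/10) = 8.70964e+07
Difference = 2.0893e+08 - 8.70964e+07 = 1.21834e+08
L_source = 10*log10(1.21834e+08) = 80.858 dB


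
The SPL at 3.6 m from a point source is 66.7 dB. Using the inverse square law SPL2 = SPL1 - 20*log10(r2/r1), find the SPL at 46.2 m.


r2/r1 = 46.2/3.6 = 12.8333
Correction = 20*log10(12.8333) = 22.1668 dB
SPL2 = 66.7 - 22.1668 = 44.533 dB


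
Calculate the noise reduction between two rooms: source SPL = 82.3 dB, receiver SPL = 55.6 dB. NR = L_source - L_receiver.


NR = L_source - L_receiver (difference between source and receiving room levels)
NR = 82.3 - 55.6 = 26.7 dB


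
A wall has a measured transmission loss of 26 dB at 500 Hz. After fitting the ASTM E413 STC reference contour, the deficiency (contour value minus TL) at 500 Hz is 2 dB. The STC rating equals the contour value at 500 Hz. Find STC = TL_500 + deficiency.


By ASTM E413, STC = value of the fitted reference contour at 500 Hz.
Contour value at 500 Hz = TL_500 + deficiency = 26 + 2 = 28
STC = 28


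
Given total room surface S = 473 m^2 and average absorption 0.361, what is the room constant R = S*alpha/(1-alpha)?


R = 473 * 0.361 / (1 - 0.361) = 267.22 m^2


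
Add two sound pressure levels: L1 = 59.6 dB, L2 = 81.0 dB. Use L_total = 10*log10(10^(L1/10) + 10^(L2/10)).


10^(59.6/10) = 912011
10^(81.0/10) = 1.25893e+08
Sum = 912011 + 1.25893e+08 = 1.26805e+08
L_total = 10*log10(1.26805e+08) = 81.031 dB


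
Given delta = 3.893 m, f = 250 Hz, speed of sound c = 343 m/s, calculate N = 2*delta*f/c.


N = 2*delta*f/c = 2*delta/lambda, where lambda = c/f
lambda = 343 / 250 = 1.372 m
N = 2 * 3.893 / 1.372 = 5.6749


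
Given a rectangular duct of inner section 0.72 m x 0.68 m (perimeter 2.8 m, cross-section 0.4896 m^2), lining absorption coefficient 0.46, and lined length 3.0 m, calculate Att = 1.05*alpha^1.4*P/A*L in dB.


alpha^1.4 = 0.46^1.4 = 0.337179
Attenuation rate = 1.05 * alpha^1.4 * P / A
= 1.05 * 0.337179 * 2.8 / 0.4896 = 2.02473 dB/m
Total Att = 2.02473 * 3.0 = 6.0742 dB


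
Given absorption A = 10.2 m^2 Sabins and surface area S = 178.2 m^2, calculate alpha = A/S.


Absorption coefficient = absorbed power / incident power
alpha = A / S = 10.2 / 178.2 = 0.057239


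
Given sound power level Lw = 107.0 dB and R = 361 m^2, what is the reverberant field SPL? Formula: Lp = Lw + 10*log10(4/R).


4/R = 4/361 = 0.0110803
Lp = 107.0 + 10*log10(0.0110803) = 87.446 dB


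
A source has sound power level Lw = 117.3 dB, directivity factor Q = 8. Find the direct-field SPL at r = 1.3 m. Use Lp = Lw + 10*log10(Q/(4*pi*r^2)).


4*pi*r^2 = 4*pi*1.3^2 = 21.2372 m^2
Q / (4*pi*r^2) = 8 / 21.2372 = 0.376697
Lp = 117.3 + 10*log10(0.376697) = 113.06 dB


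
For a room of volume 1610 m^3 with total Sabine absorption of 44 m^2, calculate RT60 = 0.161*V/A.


RT60 = 0.161 * 1610 / 44 = 5.8911 s


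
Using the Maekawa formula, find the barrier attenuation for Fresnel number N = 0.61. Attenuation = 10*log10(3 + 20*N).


3 + 20*N = 3 + 20*0.61 = 15.2
Att = 10*log10(15.2) = 11.818 dB


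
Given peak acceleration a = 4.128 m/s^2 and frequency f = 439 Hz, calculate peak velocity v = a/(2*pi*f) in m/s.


omega = 2*pi*f = 2*pi*439 = 2758.32 rad/s
v = a / omega = 4.128 / 2758.32 = 0.0014966 m/s


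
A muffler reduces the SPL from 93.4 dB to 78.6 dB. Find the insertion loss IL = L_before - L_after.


Insertion loss = SPL without muffler - SPL with muffler
IL = 93.4 - 78.6 = 14.8 dB


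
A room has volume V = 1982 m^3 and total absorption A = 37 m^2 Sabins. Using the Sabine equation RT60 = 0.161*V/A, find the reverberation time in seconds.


RT60 = 0.161 * 1982 / 37 = 8.6244 s


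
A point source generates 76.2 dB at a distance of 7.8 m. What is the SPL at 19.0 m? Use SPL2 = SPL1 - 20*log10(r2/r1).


r2/r1 = 19.0/7.8 = 2.4359
Correction = 20*log10(2.4359) = 7.73319 dB
SPL2 = 76.2 - 7.73319 = 68.467 dB


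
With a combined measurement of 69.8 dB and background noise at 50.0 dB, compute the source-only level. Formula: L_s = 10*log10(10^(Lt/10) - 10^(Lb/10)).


10^(69.8/10) = 9.54993e+06
10^(50.0/10) = 100000
Difference = 9.54993e+06 - 100000 = 9.44993e+06
L_source = 10*log10(9.44993e+06) = 69.754 dB


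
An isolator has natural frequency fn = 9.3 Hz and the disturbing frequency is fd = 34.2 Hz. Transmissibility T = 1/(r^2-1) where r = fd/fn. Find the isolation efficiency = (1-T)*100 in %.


r = 34.2 / 9.3 = 3.67742
r^2 - 1 = 3.67742^2 - 1 = 12.5234
T = 1/12.5234 = 0.0798505
Efficiency = (1 - 0.0798505)*100 = 92.015 %


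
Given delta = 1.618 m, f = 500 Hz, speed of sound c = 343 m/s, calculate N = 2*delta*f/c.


N = 2*delta*f/c = 2*delta/lambda, where lambda = c/f
lambda = 343 / 500 = 0.686 m
N = 2 * 1.618 / 0.686 = 4.7172


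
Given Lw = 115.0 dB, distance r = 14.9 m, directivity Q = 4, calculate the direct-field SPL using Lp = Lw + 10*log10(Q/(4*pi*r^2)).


4*pi*r^2 = 4*pi*14.9^2 = 2789.86 m^2
Q / (4*pi*r^2) = 4 / 2789.86 = 0.00143376
Lp = 115.0 + 10*log10(0.00143376) = 86.565 dB


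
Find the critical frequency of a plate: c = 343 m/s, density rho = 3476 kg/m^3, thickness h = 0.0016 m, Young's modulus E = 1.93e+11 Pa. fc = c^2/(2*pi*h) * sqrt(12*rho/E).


12*rho/E = 12*3476/1.93e+11 = 2.16124e-07
sqrt(12*rho/E) = sqrt(2.16124e-07) = 0.000464891
c^2/(2*pi*h) = 343^2/(2*pi*0.0016) = 1.17028e+07
fc = 1.17028e+07 * 0.000464891 = 5440.5 Hz


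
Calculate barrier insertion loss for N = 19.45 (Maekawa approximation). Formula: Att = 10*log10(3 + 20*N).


3 + 20*N = 3 + 20*19.45 = 392
Att = 10*log10(392) = 25.933 dB


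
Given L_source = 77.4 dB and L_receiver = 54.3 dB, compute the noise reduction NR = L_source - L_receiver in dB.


NR = L_source - L_receiver (difference between source and receiving room levels)
NR = 77.4 - 54.3 = 23.1 dB


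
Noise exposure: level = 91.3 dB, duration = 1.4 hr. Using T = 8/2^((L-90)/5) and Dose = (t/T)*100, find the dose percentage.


T_allowed = 8 / 2^((91.3 - 90)/5) = 6.6807 hr
Dose = 1.4 / 6.6807 * 100 = 20.956 %


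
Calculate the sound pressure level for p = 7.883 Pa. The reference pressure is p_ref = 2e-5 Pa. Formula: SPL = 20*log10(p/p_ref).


p / p_ref = 7.883 / 2e-5 = 394150
SPL = 20 * log10(394150) = 111.91 dB


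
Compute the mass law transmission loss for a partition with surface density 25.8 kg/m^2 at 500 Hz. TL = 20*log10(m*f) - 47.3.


m * f = 25.8 * 500 = 12900
20*log10(12900) = 82.2118 dB
TL = 82.2118 - 47.3 = 34.912 dB


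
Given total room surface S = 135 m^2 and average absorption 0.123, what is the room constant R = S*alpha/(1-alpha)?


R = 135 * 0.123 / (1 - 0.123) = 18.934 m^2


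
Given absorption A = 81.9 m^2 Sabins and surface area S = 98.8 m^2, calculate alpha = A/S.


Absorption coefficient = absorbed power / incident power
alpha = A / S = 81.9 / 98.8 = 0.82895


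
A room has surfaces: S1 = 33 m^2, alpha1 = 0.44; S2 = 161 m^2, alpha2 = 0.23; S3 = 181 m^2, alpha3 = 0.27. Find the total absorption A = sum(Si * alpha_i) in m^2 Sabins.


33 * 0.44 = 14.52
161 * 0.23 = 37.03
181 * 0.27 = 48.87
A_total = 14.52 + 37.03 + 48.87 = 100.42 m^2


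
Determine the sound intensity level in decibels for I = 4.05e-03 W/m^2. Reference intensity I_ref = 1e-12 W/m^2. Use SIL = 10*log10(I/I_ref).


I / I_ref = 4.05e-03 / 1e-12 = 4.05e+09
SIL = 10 * log10(4.05e+09) = 96.075 dB


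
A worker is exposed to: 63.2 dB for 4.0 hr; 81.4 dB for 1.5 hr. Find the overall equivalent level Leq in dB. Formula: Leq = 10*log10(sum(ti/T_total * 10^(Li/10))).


T_total = 4.0 + 1.5 = 5.5 hr
(4.0/5.5) * 10^(63.2/10) = 1.51949e+06
(1.5/5.5) * 10^(81.4/10) = 3.76468e+07
Sum = 1.51949e+06 + 3.76468e+07 = 3.91663e+07
Leq = 10*log10(3.91663e+07) = 75.929 dB


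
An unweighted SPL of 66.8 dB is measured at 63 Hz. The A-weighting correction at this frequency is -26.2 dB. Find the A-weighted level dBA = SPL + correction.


A-weighting table: 63 Hz -> -26.2 dB correction
SPL_A = SPL + correction = 66.8 + (-26.2) = 40.6 dBA


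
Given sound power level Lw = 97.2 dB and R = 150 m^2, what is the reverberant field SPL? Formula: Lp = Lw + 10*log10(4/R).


4/R = 4/150 = 0.0266667
Lp = 97.2 + 10*log10(0.0266667) = 81.46 dB


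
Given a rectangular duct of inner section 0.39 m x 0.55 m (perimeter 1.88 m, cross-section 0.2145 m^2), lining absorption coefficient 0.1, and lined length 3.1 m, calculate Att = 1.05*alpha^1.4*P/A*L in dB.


alpha^1.4 = 0.1^1.4 = 0.0398107
Attenuation rate = 1.05 * alpha^1.4 * P / A
= 1.05 * 0.0398107 * 1.88 / 0.2145 = 0.36637 dB/m
Total Att = 0.36637 * 3.1 = 1.1357 dB


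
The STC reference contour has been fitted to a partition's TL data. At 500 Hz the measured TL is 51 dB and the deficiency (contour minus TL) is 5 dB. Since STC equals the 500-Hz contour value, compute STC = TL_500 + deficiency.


By ASTM E413, STC = value of the fitted reference contour at 500 Hz.
Contour value at 500 Hz = TL_500 + deficiency = 51 + 5 = 56
STC = 56


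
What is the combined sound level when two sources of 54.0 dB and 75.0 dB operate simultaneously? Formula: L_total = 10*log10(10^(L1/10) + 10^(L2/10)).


10^(54.0/10) = 251189
10^(75.0/10) = 3.16228e+07
Sum = 251189 + 3.16228e+07 = 3.1874e+07
L_total = 10*log10(3.1874e+07) = 75.034 dB
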